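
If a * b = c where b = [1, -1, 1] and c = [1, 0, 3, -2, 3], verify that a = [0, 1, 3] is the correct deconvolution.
Forward-compute [0, 1, 3] * [1, -1, 1]: c[0] = 0×1 = 0; c[1] = 0×-1 + 1×1 = 1; c[2] = 0×1 + 1×-1 + 3×1 = 2; c[3] = 1×1 + 3×-1 = -2; c[4] = 3×1 = 3 → [0, 1, 2, -2, 3]. Does not match given c = [1, 0, 3, -2, 3].

Not verified. [0, 1, 3] * [1, -1, 1] = [0, 1, 2, -2, 3], which differs from [1, 0, 3, -2, 3] at index 0.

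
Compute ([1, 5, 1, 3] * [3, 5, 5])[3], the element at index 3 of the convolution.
Use y[k] = Σ_i a[i]·b[k-i] at k=3. y[3] = 5×5 + 1×5 + 3×3 = 39

39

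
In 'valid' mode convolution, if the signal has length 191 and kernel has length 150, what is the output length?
'Valid' mode counts only positions where the kernel fully overlaps the signal: m - n + 1 = 191 - 150 + 1 = 42

42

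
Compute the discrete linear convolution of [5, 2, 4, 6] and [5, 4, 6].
y[0] = 5×5 = 25; y[1] = 5×4 + 2×5 = 30; y[2] = 5×6 + 2×4 + 4×5 = 58; y[3] = 2×6 + 4×4 + 6×5 = 58; y[4] = 4×6 + 6×4 = 48; y[5] = 6×6 = 36

[25, 30, 58, 58, 48, 36]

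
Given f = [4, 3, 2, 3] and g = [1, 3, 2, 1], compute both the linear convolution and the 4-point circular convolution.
Linear: y_lin[0] = 4×1 = 4; y_lin[1] = 4×3 + 3×1 = 15; y_lin[2] = 4×2 + 3×3 + 2×1 = 19; y_lin[3] = 4×1 + 3×2 + 2×3 + 3×1 = 19; y_lin[4] = 3×1 + 2×2 + 3×3 = 16; y_lin[5] = 2×1 + 3×2 = 8; y_lin[6] = 3×1 = 3 → [4, 15, 19, 19, 16, 8, 3]. Circular (length 4): y[0] = 4×1 + 3×1 + 2×2 + 3×3 = 20; y[1] = 4×3 + 3×1 + 2×1 + 3×2 = 23; y[2] = 4×2 + 3×3 + 2×1 + 3×1 = 22; y[3] = 4×1 + 3×2 + 2×3 + 3×1 = 19 → [20, 23, 22, 19]

Linear: [4, 15, 19, 19, 16, 8, 3], Circular: [20, 23, 22, 19]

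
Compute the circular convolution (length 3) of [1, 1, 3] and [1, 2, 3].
Use y[k] = Σ_j a[j]·b[(k-j) mod 3]. y[0] = 1×1 + 1×3 + 3×2 = 10; y[1] = 1×2 + 1×1 + 3×3 = 12; y[2] = 1×3 + 1×2 + 3×1 = 8. Result: [10, 12, 8]

[10, 12, 8]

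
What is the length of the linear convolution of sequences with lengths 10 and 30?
Linear/full convolution length: m + n - 1 = 10 + 30 - 1 = 39

39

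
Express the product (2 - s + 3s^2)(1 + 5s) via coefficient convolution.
Ascending coefficients: a = [2, -1, 3], b = [1, 5]. c[0] = 2×1 = 2; c[1] = 2×5 + -1×1 = 9; c[2] = -1×5 + 3×1 = -2; c[3] = 3×5 = 15. Result coefficients: [2, 9, -2, 15] → 2 + 9s - 2s^2 + 15s^3

2 + 9s - 2s^2 + 15s^3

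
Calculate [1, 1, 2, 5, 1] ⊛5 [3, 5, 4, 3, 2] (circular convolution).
Use y[k] = Σ_j u[j]·v[(k-j) mod 5]. y[0] = 1×3 + 1×2 + 2×3 + 5×4 + 1×5 = 36; y[1] = 1×5 + 1×3 + 2×2 + 5×3 + 1×4 = 31; y[2] = 1×4 + 1×5 + 2×3 + 5×2 + 1×3 = 28; y[3] = 1×3 + 1×4 + 2×5 + 5×3 + 1×2 = 34; y[4] = 1×2 + 1×3 + 2×4 + 5×5 + 1×3 = 41. Result: [36, 31, 28, 34, 41]

[36, 31, 28, 34, 41]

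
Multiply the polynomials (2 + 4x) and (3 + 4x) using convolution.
Ascending coefficients: a = [2, 4], b = [3, 4]. c[0] = 2×3 = 6; c[1] = 2×4 + 4×3 = 20; c[2] = 4×4 = 16. Result coefficients: [6, 20, 16] → 6 + 20x + 16x^2

6 + 20x + 16x^2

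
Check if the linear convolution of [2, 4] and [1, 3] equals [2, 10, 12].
Recompute linear convolution of [2, 4] and [1, 3]: y[0] = 2×1 = 2; y[1] = 2×3 + 4×1 = 10; y[2] = 4×3 = 12 → [2, 10, 12]. Given [2, 10, 12] matches, so answer: Yes

Yes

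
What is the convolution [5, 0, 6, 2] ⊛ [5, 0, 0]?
y[0] = 5×5 = 25; y[1] = 5×0 + 0×5 = 0; y[2] = 5×0 + 0×0 + 6×5 = 30; y[3] = 0×0 + 6×0 + 2×5 = 10; y[4] = 6×0 + 2×0 = 0; y[5] = 2×0 = 0

[25, 0, 30, 10, 0, 0]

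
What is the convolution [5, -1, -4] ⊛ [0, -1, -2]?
y[0] = 5×0 = 0; y[1] = 5×-1 + -1×0 = -5; y[2] = 5×-2 + -1×-1 + -4×0 = -9; y[3] = -1×-2 + -4×-1 = 6; y[4] = -4×-2 = 8

[0, -5, -9, 6, 8]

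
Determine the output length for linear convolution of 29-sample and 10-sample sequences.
Linear/full convolution length: m + n - 1 = 29 + 10 - 1 = 38

38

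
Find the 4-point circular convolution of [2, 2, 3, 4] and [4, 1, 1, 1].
Use y[k] = Σ_j f[j]·g[(k-j) mod 4]. y[0] = 2×4 + 2×1 + 3×1 + 4×1 = 17; y[1] = 2×1 + 2×4 + 3×1 + 4×1 = 17; y[2] = 2×1 + 2×1 + 3×4 + 4×1 = 20; y[3] = 2×1 + 2×1 + 3×1 + 4×4 = 23. Result: [17, 17, 20, 23]

[17, 17, 20, 23]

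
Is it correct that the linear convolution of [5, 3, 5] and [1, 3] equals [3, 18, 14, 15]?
Recompute linear convolution of [5, 3, 5] and [1, 3]: y[0] = 5×1 = 5; y[1] = 5×3 + 3×1 = 18; y[2] = 3×3 + 5×1 = 14; y[3] = 5×3 = 15 → [5, 18, 14, 15]. Compare to given [3, 18, 14, 15]: they differ at index 0: given 3, correct 5, so answer: No

No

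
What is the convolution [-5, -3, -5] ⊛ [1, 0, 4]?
y[0] = -5×1 = -5; y[1] = -5×0 + -3×1 = -3; y[2] = -5×4 + -3×0 + -5×1 = -25; y[3] = -3×4 + -5×0 = -12; y[4] = -5×4 = -20

[-5, -3, -25, -12, -20]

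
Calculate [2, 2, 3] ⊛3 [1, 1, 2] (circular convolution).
Use y[k] = Σ_j s[j]·t[(k-j) mod 3]. y[0] = 2×1 + 2×2 + 3×1 = 9; y[1] = 2×1 + 2×1 + 3×2 = 10; y[2] = 2×2 + 2×1 + 3×1 = 9. Result: [9, 10, 9]

[9, 10, 9]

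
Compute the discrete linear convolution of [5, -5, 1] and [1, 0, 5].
y[0] = 5×1 = 5; y[1] = 5×0 + -5×1 = -5; y[2] = 5×5 + -5×0 + 1×1 = 26; y[3] = -5×5 + 1×0 = -25; y[4] = 1×5 = 5

[5, -5, 26, -25, 5]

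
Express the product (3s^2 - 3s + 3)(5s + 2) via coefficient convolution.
Ascending coefficients: a = [3, -3, 3], b = [2, 5]. c[0] = 3×2 = 6; c[1] = 3×5 + -3×2 = 9; c[2] = -3×5 + 3×2 = -9; c[3] = 3×5 = 15. Result coefficients: [6, 9, -9, 15] → 15s^3 - 9s^2 + 9s + 6

15s^3 - 9s^2 + 9s + 6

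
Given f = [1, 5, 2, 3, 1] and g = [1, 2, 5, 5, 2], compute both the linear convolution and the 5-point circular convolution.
Linear: y_lin[0] = 1×1 = 1; y_lin[1] = 1×2 + 5×1 = 7; y_lin[2] = 1×5 + 5×2 + 2×1 = 17; y_lin[3] = 1×5 + 5×5 + 2×2 + 3×1 = 37; y_lin[4] = 1×2 + 5×5 + 2×5 + 3×2 + 1×1 = 44; y_lin[5] = 5×2 + 2×5 + 3×5 + 1×2 = 37; y_lin[6] = 2×2 + 3×5 + 1×5 = 24; y_lin[7] = 3×2 + 1×5 = 11; y_lin[8] = 1×2 = 2 → [1, 7, 17, 37, 44, 37, 24, 11, 2]. Circular (length 5): y[0] = 1×1 + 5×2 + 2×5 + 3×5 + 1×2 = 38; y[1] = 1×2 + 5×1 + 2×2 + 3×5 + 1×5 = 31; y[2] = 1×5 + 5×2 + 2×1 + 3×2 + 1×5 = 28; y[3] = 1×5 + 5×5 + 2×2 + 3×1 + 1×2 = 39; y[4] = 1×2 + 5×5 + 2×5 + 3×2 + 1×1 = 44 → [38, 31, 28, 39, 44]

Linear: [1, 7, 17, 37, 44, 37, 24, 11, 2], Circular: [38, 31, 28, 39, 44]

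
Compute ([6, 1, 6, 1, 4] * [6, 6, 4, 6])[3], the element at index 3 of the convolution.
Use y[k] = Σ_i a[i]·b[k-i] at k=3. y[3] = 6×6 + 1×4 + 6×6 + 1×6 = 82

82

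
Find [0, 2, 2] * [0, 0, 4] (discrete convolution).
y[0] = 0×0 = 0; y[1] = 0×0 + 2×0 = 0; y[2] = 0×4 + 2×0 + 2×0 = 0; y[3] = 2×4 + 2×0 = 8; y[4] = 2×4 = 8

[0, 0, 0, 8, 8]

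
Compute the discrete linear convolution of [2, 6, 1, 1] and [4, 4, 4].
y[0] = 2×4 = 8; y[1] = 2×4 + 6×4 = 32; y[2] = 2×4 + 6×4 + 1×4 = 36; y[3] = 6×4 + 1×4 + 1×4 = 32; y[4] = 1×4 + 1×4 = 8; y[5] = 1×4 = 4

[8, 32, 36, 32, 8, 4]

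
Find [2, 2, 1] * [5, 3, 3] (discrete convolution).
y[0] = 2×5 = 10; y[1] = 2×3 + 2×5 = 16; y[2] = 2×3 + 2×3 + 1×5 = 17; y[3] = 2×3 + 1×3 = 9; y[4] = 1×3 = 3

[10, 16, 17, 9, 3]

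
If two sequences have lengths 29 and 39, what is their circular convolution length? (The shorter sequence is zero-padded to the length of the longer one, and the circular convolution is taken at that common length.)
Circular convolution (zero-padding the shorter input) has length max(m, n) = max(29, 39) = 39

39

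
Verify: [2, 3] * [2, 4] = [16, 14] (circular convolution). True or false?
Recompute circular convolution of [2, 3] and [2, 4]: y[0] = 2×2 + 3×4 = 16; y[1] = 2×4 + 3×2 = 14 → [16, 14]. Given [16, 14] matches, so answer: Yes

Yes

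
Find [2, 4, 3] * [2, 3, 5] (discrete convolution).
y[0] = 2×2 = 4; y[1] = 2×3 + 4×2 = 14; y[2] = 2×5 + 4×3 + 3×2 = 28; y[3] = 4×5 + 3×3 = 29; y[4] = 3×5 = 15

[4, 14, 28, 29, 15]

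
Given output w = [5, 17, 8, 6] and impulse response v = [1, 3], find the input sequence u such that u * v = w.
Deconvolve w=[5, 17, 8, 6] by v=[1, 3]. Since v[0]=1, solve forward: u[0] = w[0] / 1 = 5; u[1] = (w[1] - 5×3) / 1 = 2; u[2] = (w[2] - 2×3) / 1 = 2. So u = [5, 2, 2]. Check by forward convolution: w[0] = 5×1 = 5; w[1] = 5×3 + 2×1 = 17; w[2] = 2×3 + 2×1 = 8; w[3] = 2×3 = 6

[5, 2, 2]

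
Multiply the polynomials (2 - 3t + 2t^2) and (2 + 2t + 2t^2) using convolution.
Ascending coefficients: a = [2, -3, 2], b = [2, 2, 2]. c[0] = 2×2 = 4; c[1] = 2×2 + -3×2 = -2; c[2] = 2×2 + -3×2 + 2×2 = 2; c[3] = -3×2 + 2×2 = -2; c[4] = 2×2 = 4. Result coefficients: [4, -2, 2, -2, 4] → 4 - 2t + 2t^2 - 2t^3 + 4t^4

4 - 2t + 2t^2 - 2t^3 + 4t^4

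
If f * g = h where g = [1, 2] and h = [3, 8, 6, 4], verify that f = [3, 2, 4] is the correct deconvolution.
Forward-compute [3, 2, 4] * [1, 2]: h[0] = 3×1 = 3; h[1] = 3×2 + 2×1 = 8; h[2] = 2×2 + 4×1 = 8; h[3] = 4×2 = 8 → [3, 8, 8, 8]. Does not match given h = [3, 8, 6, 4].

Not verified. [3, 2, 4] * [1, 2] = [3, 8, 8, 8], which differs from [3, 8, 6, 4] at index 2.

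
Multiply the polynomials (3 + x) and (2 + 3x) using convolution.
Ascending coefficients: a = [3, 1], b = [2, 3]. c[0] = 3×2 = 6; c[1] = 3×3 + 1×2 = 11; c[2] = 1×3 = 3. Result coefficients: [6, 11, 3] → 6 + 11x + 3x^2

6 + 11x + 3x^2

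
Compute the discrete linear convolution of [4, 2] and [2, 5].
y[0] = 4×2 = 8; y[1] = 4×5 + 2×2 = 24; y[2] = 2×5 = 10

[8, 24, 10]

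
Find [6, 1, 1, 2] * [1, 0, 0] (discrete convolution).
y[0] = 6×1 = 6; y[1] = 6×0 + 1×1 = 1; y[2] = 6×0 + 1×0 + 1×1 = 1; y[3] = 1×0 + 1×0 + 2×1 = 2; y[4] = 1×0 + 2×0 = 0; y[5] = 2×0 = 0

[6, 1, 1, 2, 0, 0]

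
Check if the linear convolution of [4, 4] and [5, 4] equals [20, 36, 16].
Recompute linear convolution of [4, 4] and [5, 4]: y[0] = 4×5 = 20; y[1] = 4×4 + 4×5 = 36; y[2] = 4×4 = 16 → [20, 36, 16]. Given [20, 36, 16] matches, so answer: Yes

Yes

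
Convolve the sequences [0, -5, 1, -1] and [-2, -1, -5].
y[0] = 0×-2 = 0; y[1] = 0×-1 + -5×-2 = 10; y[2] = 0×-5 + -5×-1 + 1×-2 = 3; y[3] = -5×-5 + 1×-1 + -1×-2 = 26; y[4] = 1×-5 + -1×-1 = -4; y[5] = -1×-5 = 5

[0, 10, 3, 26, -4, 5]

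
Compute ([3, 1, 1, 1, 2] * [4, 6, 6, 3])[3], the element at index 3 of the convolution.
Use y[k] = Σ_i a[i]·b[k-i] at k=3. y[3] = 3×3 + 1×6 + 1×6 + 1×4 = 25

25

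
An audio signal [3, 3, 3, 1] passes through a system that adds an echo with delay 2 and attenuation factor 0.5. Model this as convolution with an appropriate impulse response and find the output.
Direct-path + delayed-attenuated-path model → impulse response h = [1, 0, 0.5] (1 at lag 0, 0.5 at lag 2). Output y[n] = x[n] + 0.5·x[n - 2] (with x[n] = 0 outside 0..3): y[0] = 3 + 0.5×0 = 3; y[1] = 3 + 0.5×0 = 3; y[2] = 3 + 0.5×3 = 4.5; y[3] = 1 + 0.5×3 = 2.5; y[4] = 0 + 0.5×3 = 1.5; y[5] = 0 + 0.5×1 = 0.5. So y = [3, 3, 4.5, 2.5, 1.5, 0.5]

[3, 3, 4.5, 2.5, 1.5, 0.5]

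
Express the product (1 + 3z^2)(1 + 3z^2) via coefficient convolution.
Ascending coefficients: a = [1, 0, 3], b = [1, 0, 3]. c[0] = 1×1 = 1; c[1] = 1×0 + 0×1 = 0; c[2] = 1×3 + 0×0 + 3×1 = 6; c[3] = 0×3 + 3×0 = 0; c[4] = 3×3 = 9. Result coefficients: [1, 0, 6, 0, 9] → 1 + 6z^2 + 9z^4

1 + 6z^2 + 9z^4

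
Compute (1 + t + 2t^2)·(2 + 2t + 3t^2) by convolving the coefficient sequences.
Ascending coefficients: a = [1, 1, 2], b = [2, 2, 3]. c[0] = 1×2 = 2; c[1] = 1×2 + 1×2 = 4; c[2] = 1×3 + 1×2 + 2×2 = 9; c[3] = 1×3 + 2×2 = 7; c[4] = 2×3 = 6. Result coefficients: [2, 4, 9, 7, 6] → 2 + 4t + 9t^2 + 7t^3 + 6t^4

2 + 4t + 9t^2 + 7t^3 + 6t^4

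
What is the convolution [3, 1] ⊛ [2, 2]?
y[0] = 3×2 = 6; y[1] = 3×2 + 1×2 = 8; y[2] = 1×2 = 2

[6, 8, 2]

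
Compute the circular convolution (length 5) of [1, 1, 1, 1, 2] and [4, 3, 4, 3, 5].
Use y[k] = Σ_j f[j]·g[(k-j) mod 5]. y[0] = 1×4 + 1×5 + 1×3 + 1×4 + 2×3 = 22; y[1] = 1×3 + 1×4 + 1×5 + 1×3 + 2×4 = 23; y[2] = 1×4 + 1×3 + 1×4 + 1×5 + 2×3 = 22; y[3] = 1×3 + 1×4 + 1×3 + 1×4 + 2×5 = 24; y[4] = 1×5 + 1×3 + 1×4 + 1×3 + 2×4 = 23. Result: [22, 23, 22, 24, 23]

[22, 23, 22, 24, 23]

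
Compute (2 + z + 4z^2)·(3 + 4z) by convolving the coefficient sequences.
Ascending coefficients: a = [2, 1, 4], b = [3, 4]. c[0] = 2×3 = 6; c[1] = 2×4 + 1×3 = 11; c[2] = 1×4 + 4×3 = 16; c[3] = 4×4 = 16. Result coefficients: [6, 11, 16, 16] → 6 + 11z + 16z^2 + 16z^3

6 + 11z + 16z^2 + 16z^3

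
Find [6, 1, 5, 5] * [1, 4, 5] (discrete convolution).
y[0] = 6×1 = 6; y[1] = 6×4 + 1×1 = 25; y[2] = 6×5 + 1×4 + 5×1 = 39; y[3] = 1×5 + 5×4 + 5×1 = 30; y[4] = 5×5 + 5×4 = 45; y[5] = 5×5 = 25

[6, 25, 39, 30, 45, 25]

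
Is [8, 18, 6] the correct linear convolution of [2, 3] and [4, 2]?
Recompute linear convolution of [2, 3] and [4, 2]: y[0] = 2×4 = 8; y[1] = 2×2 + 3×4 = 16; y[2] = 3×2 = 6 → [8, 16, 6]. Compare to given [8, 18, 6]: they differ at index 1: given 18, correct 16, so answer: No

No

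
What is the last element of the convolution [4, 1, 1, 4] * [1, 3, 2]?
Use y[k] = Σ_i a[i]·b[k-i] at k=5. y[5] = 4×2 = 8

8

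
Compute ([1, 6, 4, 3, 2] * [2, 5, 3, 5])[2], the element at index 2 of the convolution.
Use y[k] = Σ_i a[i]·b[k-i] at k=2. y[2] = 1×3 + 6×5 + 4×2 = 41

41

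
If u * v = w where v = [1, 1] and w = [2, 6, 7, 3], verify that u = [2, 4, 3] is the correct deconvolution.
Forward-compute [2, 4, 3] * [1, 1]: w[0] = 2×1 = 2; w[1] = 2×1 + 4×1 = 6; w[2] = 4×1 + 3×1 = 7; w[3] = 3×1 = 3 → [2, 6, 7, 3]. Matches given w = [2, 6, 7, 3], so verified.

Verified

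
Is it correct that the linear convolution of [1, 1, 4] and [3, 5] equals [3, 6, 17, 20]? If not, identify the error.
Recompute linear convolution of [1, 1, 4] and [3, 5]: y[0] = 1×3 = 3; y[1] = 1×5 + 1×3 = 8; y[2] = 1×5 + 4×3 = 17; y[3] = 4×5 = 20 → [3, 8, 17, 20]. Compare to given [3, 6, 17, 20]: they differ at index 1: given 6, correct 8, so answer: No

No. Error at index 1: given 6, correct 8.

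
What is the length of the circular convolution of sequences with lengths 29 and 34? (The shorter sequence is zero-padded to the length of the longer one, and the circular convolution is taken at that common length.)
Circular convolution (zero-padding the shorter input) has length max(m, n) = max(29, 34) = 34

34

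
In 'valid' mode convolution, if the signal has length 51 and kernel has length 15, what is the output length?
'Valid' mode counts only positions where the kernel fully overlaps the signal: m - n + 1 = 51 - 15 + 1 = 37

37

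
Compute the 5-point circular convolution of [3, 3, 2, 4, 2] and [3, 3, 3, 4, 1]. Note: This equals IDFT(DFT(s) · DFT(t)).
Either evaluate y[k] = Σ_j s[j]·t[(k-j) mod 5] directly, or use IDFT(DFT(s) · DFT(t)). y[0] = 3×3 + 3×1 + 2×4 + 4×3 + 2×3 = 38; y[1] = 3×3 + 3×3 + 2×1 + 4×4 + 2×3 = 42; y[2] = 3×3 + 3×3 + 2×3 + 4×1 + 2×4 = 36; y[3] = 3×4 + 3×3 + 2×3 + 4×3 + 2×1 = 41; y[4] = 3×1 + 3×4 + 2×3 + 4×3 + 2×3 = 39. Result: [38, 42, 36, 41, 39]

[38, 42, 36, 41, 39]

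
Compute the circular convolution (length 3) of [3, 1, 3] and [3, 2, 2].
Use y[k] = Σ_j u[j]·v[(k-j) mod 3]. y[0] = 3×3 + 1×2 + 3×2 = 17; y[1] = 3×2 + 1×3 + 3×2 = 15; y[2] = 3×2 + 1×2 + 3×3 = 17. Result: [17, 15, 17]

[17, 15, 17]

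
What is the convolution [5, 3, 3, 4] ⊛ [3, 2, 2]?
y[0] = 5×3 = 15; y[1] = 5×2 + 3×3 = 19; y[2] = 5×2 + 3×2 + 3×3 = 25; y[3] = 3×2 + 3×2 + 4×3 = 24; y[4] = 3×2 + 4×2 = 14; y[5] = 4×2 = 8

[15, 19, 25, 24, 14, 8]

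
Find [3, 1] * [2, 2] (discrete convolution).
y[0] = 3×2 = 6; y[1] = 3×2 + 1×2 = 8; y[2] = 1×2 = 2

[6, 8, 2]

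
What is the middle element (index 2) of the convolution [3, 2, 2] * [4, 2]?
Use y[k] = Σ_i a[i]·b[k-i] at k=2. y[2] = 2×2 + 2×4 = 12

12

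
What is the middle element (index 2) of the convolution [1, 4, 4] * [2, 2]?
Use y[k] = Σ_i a[i]·b[k-i] at k=2. y[2] = 4×2 + 4×2 = 16

16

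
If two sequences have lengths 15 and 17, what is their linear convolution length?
Linear/full convolution length: m + n - 1 = 15 + 17 - 1 = 31

31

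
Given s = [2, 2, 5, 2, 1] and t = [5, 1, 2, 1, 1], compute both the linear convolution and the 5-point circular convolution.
Linear: y_lin[0] = 2×5 = 10; y_lin[1] = 2×1 + 2×5 = 12; y_lin[2] = 2×2 + 2×1 + 5×5 = 31; y_lin[3] = 2×1 + 2×2 + 5×1 + 2×5 = 21; y_lin[4] = 2×1 + 2×1 + 5×2 + 2×1 + 1×5 = 21; y_lin[5] = 2×1 + 5×1 + 2×2 + 1×1 = 12; y_lin[6] = 5×1 + 2×1 + 1×2 = 9; y_lin[7] = 2×1 + 1×1 = 3; y_lin[8] = 1×1 = 1 → [10, 12, 31, 21, 21, 12, 9, 3, 1]. Circular (length 5): y[0] = 2×5 + 2×1 + 5×1 + 2×2 + 1×1 = 22; y[1] = 2×1 + 2×5 + 5×1 + 2×1 + 1×2 = 21; y[2] = 2×2 + 2×1 + 5×5 + 2×1 + 1×1 = 34; y[3] = 2×1 + 2×2 + 5×1 + 2×5 + 1×1 = 22; y[4] = 2×1 + 2×1 + 5×2 + 2×1 + 1×5 = 21 → [22, 21, 34, 22, 21]

Linear: [10, 12, 31, 21, 21, 12, 9, 3, 1], Circular: [22, 21, 34, 22, 21]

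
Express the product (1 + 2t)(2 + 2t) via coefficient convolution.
Ascending coefficients: a = [1, 2], b = [2, 2]. c[0] = 1×2 = 2; c[1] = 1×2 + 2×2 = 6; c[2] = 2×2 = 4. Result coefficients: [2, 6, 4] → 2 + 6t + 4t^2

2 + 6t + 4t^2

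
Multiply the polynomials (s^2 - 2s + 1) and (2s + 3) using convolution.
Ascending coefficients: a = [1, -2, 1], b = [3, 2]. c[0] = 1×3 = 3; c[1] = 1×2 + -2×3 = -4; c[2] = -2×2 + 1×3 = -1; c[3] = 1×2 = 2. Result coefficients: [3, -4, -1, 2] → 2s^3 - s^2 - 4s + 3

2s^3 - s^2 - 4s + 3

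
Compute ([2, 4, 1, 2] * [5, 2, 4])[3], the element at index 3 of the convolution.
Use y[k] = Σ_i a[i]·b[k-i] at k=3. y[3] = 4×4 + 1×2 + 2×5 = 28

28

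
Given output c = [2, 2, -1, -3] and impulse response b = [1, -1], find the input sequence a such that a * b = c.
Deconvolve c=[2, 2, -1, -3] by b=[1, -1]. Since b[0]=1, solve forward: a[0] = c[0] / 1 = 2; a[1] = (c[1] - 2×-1) / 1 = 4; a[2] = (c[2] - 4×-1) / 1 = 3. So a = [2, 4, 3]. Check by forward convolution: c[0] = 2×1 = 2; c[1] = 2×-1 + 4×1 = 2; c[2] = 4×-1 + 3×1 = -1; c[3] = 3×-1 = -3

[2, 4, 3]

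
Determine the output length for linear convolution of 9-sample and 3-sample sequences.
Linear/full convolution length: m + n - 1 = 9 + 3 - 1 = 11

11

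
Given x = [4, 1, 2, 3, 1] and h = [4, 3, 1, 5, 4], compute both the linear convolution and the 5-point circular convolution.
Linear: y_lin[0] = 4×4 = 16; y_lin[1] = 4×3 + 1×4 = 16; y_lin[2] = 4×1 + 1×3 + 2×4 = 15; y_lin[3] = 4×5 + 1×1 + 2×3 + 3×4 = 39; y_lin[4] = 4×4 + 1×5 + 2×1 + 3×3 + 1×4 = 36; y_lin[5] = 1×4 + 2×5 + 3×1 + 1×3 = 20; y_lin[6] = 2×4 + 3×5 + 1×1 = 24; y_lin[7] = 3×4 + 1×5 = 17; y_lin[8] = 1×4 = 4 → [16, 16, 15, 39, 36, 20, 24, 17, 4]. Circular (length 5): y[0] = 4×4 + 1×4 + 2×5 + 3×1 + 1×3 = 36; y[1] = 4×3 + 1×4 + 2×4 + 3×5 + 1×1 = 40; y[2] = 4×1 + 1×3 + 2×4 + 3×4 + 1×5 = 32; y[3] = 4×5 + 1×1 + 2×3 + 3×4 + 1×4 = 43; y[4] = 4×4 + 1×5 + 2×1 + 3×3 + 1×4 = 36 → [36, 40, 32, 43, 36]

Linear: [16, 16, 15, 39, 36, 20, 24, 17, 4], Circular: [36, 40, 32, 43, 36]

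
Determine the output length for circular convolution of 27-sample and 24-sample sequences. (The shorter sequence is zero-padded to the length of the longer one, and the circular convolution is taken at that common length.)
Circular convolution (zero-padding the shorter input) has length max(m, n) = max(27, 24) = 27

27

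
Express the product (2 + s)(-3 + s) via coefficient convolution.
Ascending coefficients: a = [2, 1], b = [-3, 1]. c[0] = 2×-3 = -6; c[1] = 2×1 + 1×-3 = -1; c[2] = 1×1 = 1. Result coefficients: [-6, -1, 1] → -6 - s + s^2

-6 - s + s^2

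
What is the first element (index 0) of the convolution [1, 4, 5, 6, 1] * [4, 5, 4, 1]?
Use y[k] = Σ_i a[i]·b[k-i] at k=0. y[0] = 1×4 = 4

4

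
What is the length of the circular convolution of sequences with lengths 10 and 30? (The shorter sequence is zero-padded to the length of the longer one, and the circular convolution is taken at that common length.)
Circular convolution (zero-padding the shorter input) has length max(m, n) = max(10, 30) = 30

30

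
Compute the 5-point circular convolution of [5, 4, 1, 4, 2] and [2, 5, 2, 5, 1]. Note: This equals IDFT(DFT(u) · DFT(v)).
Either evaluate y[k] = Σ_j u[j]·v[(k-j) mod 5] directly, or use IDFT(DFT(u) · DFT(v)). y[0] = 5×2 + 4×1 + 1×5 + 4×2 + 2×5 = 37; y[1] = 5×5 + 4×2 + 1×1 + 4×5 + 2×2 = 58; y[2] = 5×2 + 4×5 + 1×2 + 4×1 + 2×5 = 46; y[3] = 5×5 + 4×2 + 1×5 + 4×2 + 2×1 = 48; y[4] = 5×1 + 4×5 + 1×2 + 4×5 + 2×2 = 51. Result: [37, 58, 46, 48, 51]

[37, 58, 46, 48, 51]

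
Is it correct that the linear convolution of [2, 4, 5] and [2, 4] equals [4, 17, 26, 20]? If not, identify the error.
Recompute linear convolution of [2, 4, 5] and [2, 4]: y[0] = 2×2 = 4; y[1] = 2×4 + 4×2 = 16; y[2] = 4×4 + 5×2 = 26; y[3] = 5×4 = 20 → [4, 16, 26, 20]. Compare to given [4, 17, 26, 20]: they differ at index 1: given 17, correct 16, so answer: No

No. Error at index 1: given 17, correct 16.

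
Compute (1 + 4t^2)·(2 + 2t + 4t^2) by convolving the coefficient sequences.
Ascending coefficients: a = [1, 0, 4], b = [2, 2, 4]. c[0] = 1×2 = 2; c[1] = 1×2 + 0×2 = 2; c[2] = 1×4 + 0×2 + 4×2 = 12; c[3] = 0×4 + 4×2 = 8; c[4] = 4×4 = 16. Result coefficients: [2, 2, 12, 8, 16] → 2 + 2t + 12t^2 + 8t^3 + 16t^4

2 + 2t + 12t^2 + 8t^3 + 16t^4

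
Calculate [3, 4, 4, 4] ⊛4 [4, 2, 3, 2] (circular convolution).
Use y[k] = Σ_j x[j]·h[(k-j) mod 4]. y[0] = 3×4 + 4×2 + 4×3 + 4×2 = 40; y[1] = 3×2 + 4×4 + 4×2 + 4×3 = 42; y[2] = 3×3 + 4×2 + 4×4 + 4×2 = 41; y[3] = 3×2 + 4×3 + 4×2 + 4×4 = 42. Result: [40, 42, 41, 42]

[40, 42, 41, 42]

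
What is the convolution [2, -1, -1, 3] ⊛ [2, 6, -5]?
y[0] = 2×2 = 4; y[1] = 2×6 + -1×2 = 10; y[2] = 2×-5 + -1×6 + -1×2 = -18; y[3] = -1×-5 + -1×6 + 3×2 = 5; y[4] = -1×-5 + 3×6 = 23; y[5] = 3×-5 = -15

[4, 10, -18, 5, 23, -15]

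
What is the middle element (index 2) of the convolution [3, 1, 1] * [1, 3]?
Use y[k] = Σ_i a[i]·b[k-i] at k=2. y[2] = 1×3 + 1×1 = 4

4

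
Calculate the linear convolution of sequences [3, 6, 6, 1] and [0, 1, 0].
y[0] = 3×0 = 0; y[1] = 3×1 + 6×0 = 3; y[2] = 3×0 + 6×1 + 6×0 = 6; y[3] = 6×0 + 6×1 + 1×0 = 6; y[4] = 6×0 + 1×1 = 1; y[5] = 1×0 = 0

[0, 3, 6, 6, 1, 0]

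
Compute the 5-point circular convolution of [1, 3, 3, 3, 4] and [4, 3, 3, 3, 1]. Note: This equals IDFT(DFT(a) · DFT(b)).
Either evaluate y[k] = Σ_j a[j]·b[(k-j) mod 5] directly, or use IDFT(DFT(a) · DFT(b)). y[0] = 1×4 + 3×1 + 3×3 + 3×3 + 4×3 = 37; y[1] = 1×3 + 3×4 + 3×1 + 3×3 + 4×3 = 39; y[2] = 1×3 + 3×3 + 3×4 + 3×1 + 4×3 = 39; y[3] = 1×3 + 3×3 + 3×3 + 3×4 + 4×1 = 37; y[4] = 1×1 + 3×3 + 3×3 + 3×3 + 4×4 = 44. Result: [37, 39, 39, 37, 44]

[37, 39, 39, 37, 44]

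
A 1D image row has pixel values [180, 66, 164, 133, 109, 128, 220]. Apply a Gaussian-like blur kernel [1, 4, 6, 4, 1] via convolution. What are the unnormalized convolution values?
Convolve image row [180, 66, 164, 133, 109, 128, 220] with kernel [1, 4, 6, 4, 1]: y[0] = 180×1 = 180; y[1] = 180×4 + 66×1 = 786; y[2] = 180×6 + 66×4 + 164×1 = 1508; y[3] = 180×4 + 66×6 + 164×4 + 133×1 = 1905; y[4] = 180×1 + 66×4 + 164×6 + 133×4 + 109×1 = 2069; y[5] = 66×1 + 164×4 + 133×6 + 109×4 + 128×1 = 2084; y[6] = 164×1 + 133×4 + 109×6 + 128×4 + 220×1 = 2082; y[7] = 133×1 + 109×4 + 128×6 + 220×4 = 2217; y[8] = 109×1 + 128×4 + 220×6 = 1941; y[9] = 128×1 + 220×4 = 1008; y[10] = 220×1 = 220 → [180, 786, 1508, 1905, 2069, 2084, 2082, 2217, 1941, 1008, 220]. Normalization factor = sum(kernel) = 16.

[180, 786, 1508, 1905, 2069, 2084, 2082, 2217, 1941, 1008, 220]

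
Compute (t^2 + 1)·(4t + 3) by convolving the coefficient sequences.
Ascending coefficients: a = [1, 0, 1], b = [3, 4]. c[0] = 1×3 = 3; c[1] = 1×4 + 0×3 = 4; c[2] = 0×4 + 1×3 = 3; c[3] = 1×4 = 4. Result coefficients: [3, 4, 3, 4] → 4t^3 + 3t^2 + 4t + 3

4t^3 + 3t^2 + 4t + 3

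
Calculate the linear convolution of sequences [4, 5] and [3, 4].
y[0] = 4×3 = 12; y[1] = 4×4 + 5×3 = 31; y[2] = 5×4 = 20

[12, 31, 20]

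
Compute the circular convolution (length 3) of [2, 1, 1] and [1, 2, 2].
Use y[k] = Σ_j s[j]·t[(k-j) mod 3]. y[0] = 2×1 + 1×2 + 1×2 = 6; y[1] = 2×2 + 1×1 + 1×2 = 7; y[2] = 2×2 + 1×2 + 1×1 = 7. Result: [6, 7, 7]

[6, 7, 7]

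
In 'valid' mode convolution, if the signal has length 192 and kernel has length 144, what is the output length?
'Valid' mode counts only positions where the kernel fully overlaps the signal: m - n + 1 = 192 - 144 + 1 = 49

49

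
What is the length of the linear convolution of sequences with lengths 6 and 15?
Linear/full convolution length: m + n - 1 = 6 + 15 - 1 = 20

20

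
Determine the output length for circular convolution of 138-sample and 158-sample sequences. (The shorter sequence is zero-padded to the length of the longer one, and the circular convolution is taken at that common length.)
Circular convolution (zero-padding the shorter input) has length max(m, n) = max(138, 158) = 158

158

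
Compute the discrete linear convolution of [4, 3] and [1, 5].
y[0] = 4×1 = 4; y[1] = 4×5 + 3×1 = 23; y[2] = 3×5 = 15

[4, 23, 15]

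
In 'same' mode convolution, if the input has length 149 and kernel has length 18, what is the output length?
'Same' mode returns an output with the same length as the input: 149

149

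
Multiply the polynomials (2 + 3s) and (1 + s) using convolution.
Ascending coefficients: a = [2, 3], b = [1, 1]. c[0] = 2×1 = 2; c[1] = 2×1 + 3×1 = 5; c[2] = 3×1 = 3. Result coefficients: [2, 5, 3] → 2 + 5s + 3s^2

2 + 5s + 3s^2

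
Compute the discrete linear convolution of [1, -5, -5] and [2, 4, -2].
y[0] = 1×2 = 2; y[1] = 1×4 + -5×2 = -6; y[2] = 1×-2 + -5×4 + -5×2 = -32; y[3] = -5×-2 + -5×4 = -10; y[4] = -5×-2 = 10

[2, -6, -32, -10, 10]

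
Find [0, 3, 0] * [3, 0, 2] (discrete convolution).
y[0] = 0×3 = 0; y[1] = 0×0 + 3×3 = 9; y[2] = 0×2 + 3×0 + 0×3 = 0; y[3] = 3×2 + 0×0 = 6; y[4] = 0×2 = 0

[0, 9, 0, 6, 0]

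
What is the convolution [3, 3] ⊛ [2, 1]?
y[0] = 3×2 = 6; y[1] = 3×1 + 3×2 = 9; y[2] = 3×1 = 3

[6, 9, 3]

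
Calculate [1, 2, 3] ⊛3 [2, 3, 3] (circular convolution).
Use y[k] = Σ_j s[j]·t[(k-j) mod 3]. y[0] = 1×2 + 2×3 + 3×3 = 17; y[1] = 1×3 + 2×2 + 3×3 = 16; y[2] = 1×3 + 2×3 + 3×2 = 15. Result: [17, 16, 15]

[17, 16, 15]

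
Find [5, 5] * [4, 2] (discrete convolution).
y[0] = 5×4 = 20; y[1] = 5×2 + 5×4 = 30; y[2] = 5×2 = 10

[20, 30, 10]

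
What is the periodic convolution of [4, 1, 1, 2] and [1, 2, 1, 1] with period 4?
Use y[k] = Σ_j s[j]·t[(k-j) mod 4]. y[0] = 4×1 + 1×1 + 1×1 + 2×2 = 10; y[1] = 4×2 + 1×1 + 1×1 + 2×1 = 12; y[2] = 4×1 + 1×2 + 1×1 + 2×1 = 9; y[3] = 4×1 + 1×1 + 1×2 + 2×1 = 9. Result: [10, 12, 9, 9]

[10, 12, 9, 9]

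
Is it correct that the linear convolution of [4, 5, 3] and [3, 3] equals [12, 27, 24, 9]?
Recompute linear convolution of [4, 5, 3] and [3, 3]: y[0] = 4×3 = 12; y[1] = 4×3 + 5×3 = 27; y[2] = 5×3 + 3×3 = 24; y[3] = 3×3 = 9 → [12, 27, 24, 9]. Given [12, 27, 24, 9] matches, so answer: Yes

Yes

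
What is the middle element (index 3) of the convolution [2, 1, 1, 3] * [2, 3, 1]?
Use y[k] = Σ_i a[i]·b[k-i] at k=3. y[3] = 1×1 + 1×3 + 3×2 = 10

10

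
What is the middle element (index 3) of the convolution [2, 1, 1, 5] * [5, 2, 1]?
Use y[k] = Σ_i a[i]·b[k-i] at k=3. y[3] = 1×1 + 1×2 + 5×5 = 28

28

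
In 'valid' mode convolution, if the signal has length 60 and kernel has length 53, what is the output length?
'Valid' mode counts only positions where the kernel fully overlaps the signal: m - n + 1 = 60 - 53 + 1 = 8

8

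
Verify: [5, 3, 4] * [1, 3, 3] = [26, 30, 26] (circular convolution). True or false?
Recompute circular convolution of [5, 3, 4] and [1, 3, 3]: y[0] = 5×1 + 3×3 + 4×3 = 26; y[1] = 5×3 + 3×1 + 4×3 = 30; y[2] = 5×3 + 3×3 + 4×1 = 28 → [26, 30, 28]. Compare to given [26, 30, 26]: they differ at index 2: given 26, correct 28, so answer: No

No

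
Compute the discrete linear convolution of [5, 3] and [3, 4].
y[0] = 5×3 = 15; y[1] = 5×4 + 3×3 = 29; y[2] = 3×4 = 12

[15, 29, 12]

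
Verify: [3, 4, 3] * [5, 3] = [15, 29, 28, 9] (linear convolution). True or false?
Recompute linear convolution of [3, 4, 3] and [5, 3]: y[0] = 3×5 = 15; y[1] = 3×3 + 4×5 = 29; y[2] = 4×3 + 3×5 = 27; y[3] = 3×3 = 9 → [15, 29, 27, 9]. Compare to given [15, 29, 28, 9]: they differ at index 2: given 28, correct 27, so answer: No

No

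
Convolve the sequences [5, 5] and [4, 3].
y[0] = 5×4 = 20; y[1] = 5×3 + 5×4 = 35; y[2] = 5×3 = 15

[20, 35, 15]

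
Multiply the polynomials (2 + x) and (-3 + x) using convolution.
Ascending coefficients: a = [2, 1], b = [-3, 1]. c[0] = 2×-3 = -6; c[1] = 2×1 + 1×-3 = -1; c[2] = 1×1 = 1. Result coefficients: [-6, -1, 1] → -6 - x + x^2

-6 - x + x^2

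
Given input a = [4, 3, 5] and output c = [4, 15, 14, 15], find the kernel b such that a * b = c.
Output length 4 = len(a) + len(b) - 1 ⇒ len(b) = 2. Solve b forward using b[k] = (c[k] - Σ_{i≥1} a[i]·b[k-i]) / a[0]: b[0] = c[0] / a[0] = 4 / 4 = 1; b[1] = (c[1] - 3×1) / a[0] = (15 - 3×1) / 4 = 3. So b = [1, 3]. Forward-check [4, 3, 5] * [1, 3]: c[0] = 4×1 = 4; c[1] = 4×3 + 3×1 = 15; c[2] = 3×3 + 5×1 = 14; c[3] = 5×3 = 15 → [4, 15, 14, 15] ✓

[1, 3]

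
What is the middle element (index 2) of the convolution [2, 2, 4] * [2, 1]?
Use y[k] = Σ_i a[i]·b[k-i] at k=2. y[2] = 2×1 + 4×2 = 10

10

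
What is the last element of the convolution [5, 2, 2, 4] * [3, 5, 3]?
Use y[k] = Σ_i a[i]·b[k-i] at k=5. y[5] = 4×3 = 12

12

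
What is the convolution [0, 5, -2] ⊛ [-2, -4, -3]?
y[0] = 0×-2 = 0; y[1] = 0×-4 + 5×-2 = -10; y[2] = 0×-3 + 5×-4 + -2×-2 = -16; y[3] = 5×-3 + -2×-4 = -7; y[4] = -2×-3 = 6

[0, -10, -16, -7, 6]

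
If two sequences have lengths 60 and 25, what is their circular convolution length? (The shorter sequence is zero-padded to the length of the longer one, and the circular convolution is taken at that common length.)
Circular convolution (zero-padding the shorter input) has length max(m, n) = max(60, 25) = 60

60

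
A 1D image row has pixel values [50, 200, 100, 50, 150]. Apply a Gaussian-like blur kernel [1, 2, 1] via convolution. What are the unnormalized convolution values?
Convolve image row [50, 200, 100, 50, 150] with kernel [1, 2, 1]: y[0] = 50×1 = 50; y[1] = 50×2 + 200×1 = 300; y[2] = 50×1 + 200×2 + 100×1 = 550; y[3] = 200×1 + 100×2 + 50×1 = 450; y[4] = 100×1 + 50×2 + 150×1 = 350; y[5] = 50×1 + 150×2 = 350; y[6] = 150×1 = 150 → [50, 300, 550, 450, 350, 350, 150]. Normalization factor = sum(kernel) = 4.

[50, 300, 550, 450, 350, 350, 150]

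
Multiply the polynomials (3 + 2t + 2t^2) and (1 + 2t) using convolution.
Ascending coefficients: a = [3, 2, 2], b = [1, 2]. c[0] = 3×1 = 3; c[1] = 3×2 + 2×1 = 8; c[2] = 2×2 + 2×1 = 6; c[3] = 2×2 = 4. Result coefficients: [3, 8, 6, 4] → 3 + 8t + 6t^2 + 4t^3

3 + 8t + 6t^2 + 4t^3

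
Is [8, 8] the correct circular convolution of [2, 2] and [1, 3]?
Recompute circular convolution of [2, 2] and [1, 3]: y[0] = 2×1 + 2×3 = 8; y[1] = 2×3 + 2×1 = 8 → [8, 8]. Given [8, 8] matches, so answer: Yes

Yes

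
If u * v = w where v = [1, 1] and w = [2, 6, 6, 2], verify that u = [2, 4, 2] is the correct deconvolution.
Forward-compute [2, 4, 2] * [1, 1]: w[0] = 2×1 = 2; w[1] = 2×1 + 4×1 = 6; w[2] = 4×1 + 2×1 = 6; w[3] = 2×1 = 2 → [2, 6, 6, 2]. Matches given w = [2, 6, 6, 2], so verified.

Verified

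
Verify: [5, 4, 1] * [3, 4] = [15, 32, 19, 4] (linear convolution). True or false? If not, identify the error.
Recompute linear convolution of [5, 4, 1] and [3, 4]: y[0] = 5×3 = 15; y[1] = 5×4 + 4×3 = 32; y[2] = 4×4 + 1×3 = 19; y[3] = 1×4 = 4 → [15, 32, 19, 4]. Given [15, 32, 19, 4] matches, so answer: Yes

Yes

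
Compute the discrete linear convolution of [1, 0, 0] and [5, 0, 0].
y[0] = 1×5 = 5; y[1] = 1×0 + 0×5 = 0; y[2] = 1×0 + 0×0 + 0×5 = 0; y[3] = 0×0 + 0×0 = 0; y[4] = 0×0 = 0

[5, 0, 0, 0, 0]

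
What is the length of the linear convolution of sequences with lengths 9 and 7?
Linear/full convolution length: m + n - 1 = 9 + 7 - 1 = 15

15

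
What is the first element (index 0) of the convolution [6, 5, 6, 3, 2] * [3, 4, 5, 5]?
Use y[k] = Σ_i a[i]·b[k-i] at k=0. y[0] = 6×3 = 18

18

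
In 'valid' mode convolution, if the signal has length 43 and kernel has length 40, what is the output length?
'Valid' mode counts only positions where the kernel fully overlaps the signal: m - n + 1 = 43 - 40 + 1 = 4

4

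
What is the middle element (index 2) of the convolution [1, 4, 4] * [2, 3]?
Use y[k] = Σ_i a[i]·b[k-i] at k=2. y[2] = 4×3 + 4×2 = 20

20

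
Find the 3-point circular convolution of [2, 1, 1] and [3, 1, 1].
Use y[k] = Σ_j u[j]·v[(k-j) mod 3]. y[0] = 2×3 + 1×1 + 1×1 = 8; y[1] = 2×1 + 1×3 + 1×1 = 6; y[2] = 2×1 + 1×1 + 1×3 = 6. Result: [8, 6, 6]

[8, 6, 6]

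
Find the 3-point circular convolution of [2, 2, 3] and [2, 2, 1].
Use y[k] = Σ_j u[j]·v[(k-j) mod 3]. y[0] = 2×2 + 2×1 + 3×2 = 12; y[1] = 2×2 + 2×2 + 3×1 = 11; y[2] = 2×1 + 2×2 + 3×2 = 12. Result: [12, 11, 12]

[12, 11, 12]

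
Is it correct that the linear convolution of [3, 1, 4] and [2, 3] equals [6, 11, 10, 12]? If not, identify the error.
Recompute linear convolution of [3, 1, 4] and [2, 3]: y[0] = 3×2 = 6; y[1] = 3×3 + 1×2 = 11; y[2] = 1×3 + 4×2 = 11; y[3] = 4×3 = 12 → [6, 11, 11, 12]. Compare to given [6, 11, 10, 12]: they differ at index 2: given 10, correct 11, so answer: No

No. Error at index 2: given 10, correct 11.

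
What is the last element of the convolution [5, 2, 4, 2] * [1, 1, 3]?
Use y[k] = Σ_i a[i]·b[k-i] at k=5. y[5] = 2×3 = 6

6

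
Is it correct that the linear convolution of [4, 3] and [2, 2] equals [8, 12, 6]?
Recompute linear convolution of [4, 3] and [2, 2]: y[0] = 4×2 = 8; y[1] = 4×2 + 3×2 = 14; y[2] = 3×2 = 6 → [8, 14, 6]. Compare to given [8, 12, 6]: they differ at index 1: given 12, correct 14, so answer: No

No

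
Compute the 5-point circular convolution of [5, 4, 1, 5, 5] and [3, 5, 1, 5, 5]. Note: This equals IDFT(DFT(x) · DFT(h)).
Either evaluate y[k] = Σ_j x[j]·h[(k-j) mod 5] directly, or use IDFT(DFT(x) · DFT(h)). y[0] = 5×3 + 4×5 + 1×5 + 5×1 + 5×5 = 70; y[1] = 5×5 + 4×3 + 1×5 + 5×5 + 5×1 = 72; y[2] = 5×1 + 4×5 + 1×3 + 5×5 + 5×5 = 78; y[3] = 5×5 + 4×1 + 1×5 + 5×3 + 5×5 = 74; y[4] = 5×5 + 4×5 + 1×1 + 5×5 + 5×3 = 86. Result: [70, 72, 78, 74, 86]

[70, 72, 78, 74, 86]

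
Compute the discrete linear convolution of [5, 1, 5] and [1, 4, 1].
y[0] = 5×1 = 5; y[1] = 5×4 + 1×1 = 21; y[2] = 5×1 + 1×4 + 5×1 = 14; y[3] = 1×1 + 5×4 = 21; y[4] = 5×1 = 5

[5, 21, 14, 21, 5]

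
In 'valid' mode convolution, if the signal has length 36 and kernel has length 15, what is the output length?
'Valid' mode counts only positions where the kernel fully overlaps the signal: m - n + 1 = 36 - 15 + 1 = 22

22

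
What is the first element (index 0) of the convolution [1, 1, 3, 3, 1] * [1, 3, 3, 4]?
Use y[k] = Σ_i a[i]·b[k-i] at k=0. y[0] = 1×1 = 1

1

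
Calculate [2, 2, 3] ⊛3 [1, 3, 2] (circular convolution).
Use y[k] = Σ_j u[j]·v[(k-j) mod 3]. y[0] = 2×1 + 2×2 + 3×3 = 15; y[1] = 2×3 + 2×1 + 3×2 = 14; y[2] = 2×2 + 2×3 + 3×1 = 13. Result: [15, 14, 13]

[15, 14, 13]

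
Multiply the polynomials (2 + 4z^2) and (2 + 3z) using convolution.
Ascending coefficients: a = [2, 0, 4], b = [2, 3]. c[0] = 2×2 = 4; c[1] = 2×3 + 0×2 = 6; c[2] = 0×3 + 4×2 = 8; c[3] = 4×3 = 12. Result coefficients: [4, 6, 8, 12] → 4 + 6z + 8z^2 + 12z^3

4 + 6z + 8z^2 + 12z^3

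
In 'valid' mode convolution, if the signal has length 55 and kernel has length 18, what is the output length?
'Valid' mode counts only positions where the kernel fully overlaps the signal: m - n + 1 = 55 - 18 + 1 = 38

38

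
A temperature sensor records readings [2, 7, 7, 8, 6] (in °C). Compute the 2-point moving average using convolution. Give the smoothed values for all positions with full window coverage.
2-point moving average kernel = [1, 1]. Apply in 'valid' mode (full window coverage): avg[0] = (2 + 7) / 2 = 4.5; avg[1] = (7 + 7) / 2 = 7.0; avg[2] = (7 + 8) / 2 = 7.5; avg[3] = (8 + 6) / 2 = 7.0. Smoothed values: [4.5, 7.0, 7.5, 7.0]

[4.5, 7.0, 7.5, 7.0]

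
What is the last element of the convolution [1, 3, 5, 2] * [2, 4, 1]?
Use y[k] = Σ_i a[i]·b[k-i] at k=5. y[5] = 2×1 = 2

2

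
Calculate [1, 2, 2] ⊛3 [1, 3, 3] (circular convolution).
Use y[k] = Σ_j a[j]·b[(k-j) mod 3]. y[0] = 1×1 + 2×3 + 2×3 = 13; y[1] = 1×3 + 2×1 + 2×3 = 11; y[2] = 1×3 + 2×3 + 2×1 = 11. Result: [13, 11, 11]

[13, 11, 11]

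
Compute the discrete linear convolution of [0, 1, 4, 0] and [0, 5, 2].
y[0] = 0×0 = 0; y[1] = 0×5 + 1×0 = 0; y[2] = 0×2 + 1×5 + 4×0 = 5; y[3] = 1×2 + 4×5 + 0×0 = 22; y[4] = 4×2 + 0×5 = 8; y[5] = 0×2 = 0

[0, 0, 5, 22, 8, 0]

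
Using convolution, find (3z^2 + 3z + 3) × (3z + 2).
Ascending coefficients: a = [3, 3, 3], b = [2, 3]. c[0] = 3×2 = 6; c[1] = 3×3 + 3×2 = 15; c[2] = 3×3 + 3×2 = 15; c[3] = 3×3 = 9. Result coefficients: [6, 15, 15, 9] → 9z^3 + 15z^2 + 15z + 6

9z^3 + 15z^2 + 15z + 6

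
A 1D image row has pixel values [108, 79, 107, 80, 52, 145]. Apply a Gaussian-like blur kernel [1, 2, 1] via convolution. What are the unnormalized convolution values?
Convolve image row [108, 79, 107, 80, 52, 145] with kernel [1, 2, 1]: y[0] = 108×1 = 108; y[1] = 108×2 + 79×1 = 295; y[2] = 108×1 + 79×2 + 107×1 = 373; y[3] = 79×1 + 107×2 + 80×1 = 373; y[4] = 107×1 + 80×2 + 52×1 = 319; y[5] = 80×1 + 52×2 + 145×1 = 329; y[6] = 52×1 + 145×2 = 342; y[7] = 145×1 = 145 → [108, 295, 373, 373, 319, 329, 342, 145]. Normalization factor = sum(kernel) = 4.

[108, 295, 373, 373, 319, 329, 342, 145]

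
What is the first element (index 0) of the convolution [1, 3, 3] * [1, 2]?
Use y[k] = Σ_i a[i]·b[k-i] at k=0. y[0] = 1×1 = 1

1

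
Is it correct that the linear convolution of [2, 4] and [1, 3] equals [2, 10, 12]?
Recompute linear convolution of [2, 4] and [1, 3]: y[0] = 2×1 = 2; y[1] = 2×3 + 4×1 = 10; y[2] = 4×3 = 12 → [2, 10, 12]. Given [2, 10, 12] matches, so answer: Yes

Yes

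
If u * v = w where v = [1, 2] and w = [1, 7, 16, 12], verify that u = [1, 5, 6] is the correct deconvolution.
Forward-compute [1, 5, 6] * [1, 2]: w[0] = 1×1 = 1; w[1] = 1×2 + 5×1 = 7; w[2] = 5×2 + 6×1 = 16; w[3] = 6×2 = 12 → [1, 7, 16, 12]. Matches given w = [1, 7, 16, 12], so verified.

Verified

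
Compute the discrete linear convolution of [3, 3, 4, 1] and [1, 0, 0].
y[0] = 3×1 = 3; y[1] = 3×0 + 3×1 = 3; y[2] = 3×0 + 3×0 + 4×1 = 4; y[3] = 3×0 + 4×0 + 1×1 = 1; y[4] = 4×0 + 1×0 = 0; y[5] = 1×0 = 0

[3, 3, 4, 1, 0, 0]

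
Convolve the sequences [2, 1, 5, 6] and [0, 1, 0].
y[0] = 2×0 = 0; y[1] = 2×1 + 1×0 = 2; y[2] = 2×0 + 1×1 + 5×0 = 1; y[3] = 1×0 + 5×1 + 6×0 = 5; y[4] = 5×0 + 6×1 = 6; y[5] = 6×0 = 0

[0, 2, 1, 5, 6, 0]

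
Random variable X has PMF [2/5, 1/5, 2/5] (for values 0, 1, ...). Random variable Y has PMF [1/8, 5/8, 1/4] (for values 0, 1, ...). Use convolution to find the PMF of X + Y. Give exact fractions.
P(X+Y=k) = Σ_i P(X=i)·P(Y=k-i) — a convolution of [2/5, 1/5, 2/5] and [1/8, 5/8, 1/4]. P(X+Y=0) = (2/5)×(1/8) = 1/20; P(X+Y=1) = (2/5)×(5/8) + (1/5)×(1/8) = 1/4 + 1/40 = 11/40; P(X+Y=2) = (2/5)×(1/4) + (1/5)×(5/8) + (2/5)×(1/8) = 1/10 + 1/8 + 1/20 = 11/40; P(X+Y=3) = (1/5)×(1/4) + (2/5)×(5/8) = 1/20 + 1/4 = 3/10; P(X+Y=4) = (2/5)×(1/4) = 1/10. PMF: [1/20, 11/40, 11/40, 3/10, 1/10] (sums to 1 ✓)

[1/20, 11/40, 11/40, 3/10, 1/10]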